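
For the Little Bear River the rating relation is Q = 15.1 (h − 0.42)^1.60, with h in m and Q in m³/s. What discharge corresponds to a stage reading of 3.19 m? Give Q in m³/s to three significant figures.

77.1 m³/s

Q = 15.1 × (3.19 − 0.42)^1.60 = 15.1 × 2.77^1.60 = 77.08 m³/s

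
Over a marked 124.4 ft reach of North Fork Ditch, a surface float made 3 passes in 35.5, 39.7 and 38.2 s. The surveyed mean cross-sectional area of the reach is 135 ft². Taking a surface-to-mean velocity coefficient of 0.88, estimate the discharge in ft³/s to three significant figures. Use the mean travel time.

t̄ = (35.5 + 39.7 + 38.2) / 3 = 37.8 s
v_surface = L / t̄ = 124.4 / 37.8 = 3.291 ft/s
v_mean = 0.88 × 3.291 = 2.896 ft/s
Q = A × v_mean = 135 × 2.896 = 391.0 ft³/s

391 ft³/s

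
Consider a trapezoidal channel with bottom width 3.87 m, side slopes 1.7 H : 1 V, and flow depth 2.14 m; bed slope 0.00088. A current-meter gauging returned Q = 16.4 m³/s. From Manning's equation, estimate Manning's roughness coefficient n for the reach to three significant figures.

A = (b + z·y)·y = (3.87 + 1.7×2.14)×2.14 = 16.07 m²
P = b + 2y√(1+z²) = 3.87 + 2×2.14×√(1+1.7²) = 12.31 m
R = A/P = 16.07/12.31 = 1.305 m
n = (1/Q)·A·R^(2/3)·S^(1/2) = (1/16.4) × 16.07 × 1.194 × 0.02966 = 0.03471

0.0347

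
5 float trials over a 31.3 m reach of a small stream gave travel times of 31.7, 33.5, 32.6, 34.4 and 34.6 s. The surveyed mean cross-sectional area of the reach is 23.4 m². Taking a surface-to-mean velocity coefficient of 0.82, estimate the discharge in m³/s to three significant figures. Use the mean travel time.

t̄ = (31.7 + 33.5 + 32.6 + 34.4 + 34.6) / 5 = 33.36 s
v_surface = L / t̄ = 31.3 / 33.36 = 0.9382 m/s
v_mean = 0.82 × 0.9382 = 0.7694 m/s
Q = A × v_mean = 23.4 × 0.7694 = 18.00 m³/s

18.0 m³/s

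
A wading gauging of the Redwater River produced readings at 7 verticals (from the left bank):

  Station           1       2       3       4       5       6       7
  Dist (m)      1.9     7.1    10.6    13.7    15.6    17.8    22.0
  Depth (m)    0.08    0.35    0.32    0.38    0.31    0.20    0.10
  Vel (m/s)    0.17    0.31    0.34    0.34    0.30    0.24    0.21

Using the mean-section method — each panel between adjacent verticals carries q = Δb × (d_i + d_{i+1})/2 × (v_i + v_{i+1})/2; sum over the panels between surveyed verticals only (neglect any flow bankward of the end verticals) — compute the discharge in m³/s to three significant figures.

Panel 1-2: Δb = 5.2 m, d̄ = (0.08+0.35)/2 = 0.215, v̄ = (0.17+0.31)/2 = 0.24 → q = 5.2×0.215×0.24 = 0.2683 m³/s
Panel 2-3: Δb = 3.5 m, d̄ = (0.35+0.32)/2 = 0.335, v̄ = (0.31+0.34)/2 = 0.325 → q = 3.5×0.335×0.325 = 0.3811 m³/s
Panel 3-4: Δb = 3.1 m, d̄ = (0.32+0.38)/2 = 0.35, v̄ = (0.34+0.34)/2 = 0.34 → q = 3.1×0.35×0.34 = 0.3689 m³/s
Panel 4-5: Δb = 1.9 m, d̄ = (0.38+0.31)/2 = 0.345, v̄ = (0.34+0.30)/2 = 0.32 → q = 1.9×0.345×0.32 = 0.2098 m³/s
Panel 5-6: Δb = 2.2 m, d̄ = (0.31+0.20)/2 = 0.255, v̄ = (0.30+0.24)/2 = 0.27 → q = 2.2×0.255×0.27 = 0.1515 m³/s
Panel 6-7: Δb = 4.2 m, d̄ = (0.20+0.10)/2 = 0.15, v̄ = (0.24+0.21)/2 = 0.225 → q = 4.2×0.15×0.225 = 0.1418 m³/s
Q = Σ q = 1.521 m³/s

1.52 m³/s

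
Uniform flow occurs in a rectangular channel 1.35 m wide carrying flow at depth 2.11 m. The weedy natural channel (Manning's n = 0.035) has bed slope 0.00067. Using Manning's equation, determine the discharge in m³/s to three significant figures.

A = b·y = 1.35 × 2.11 = 2.849 m²
P = b + 2y = 1.35 + 2×2.11 = 5.570 m
R = A/P = 2.849/5.570 = 0.5114 m
Q = (1/n)·A·R^(2/3)·S^(1/2) = (1/0.035) × 2.849 × 0.5114^(2/3) × 0.00067^(1/2) = 1.347 m³/s

1.35 m³/s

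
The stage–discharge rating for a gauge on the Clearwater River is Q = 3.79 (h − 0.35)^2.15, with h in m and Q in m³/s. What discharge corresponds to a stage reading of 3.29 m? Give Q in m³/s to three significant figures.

Q = 3.79 × (3.29 − 0.35)^2.15 = 3.79 × 2.94^2.15 = 38.51 m³/s

38.5 m³/s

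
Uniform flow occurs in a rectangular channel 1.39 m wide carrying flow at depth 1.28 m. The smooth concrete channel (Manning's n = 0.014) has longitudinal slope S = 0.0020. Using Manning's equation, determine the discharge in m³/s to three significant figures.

3.34 m³/s

A = b·y = 1.39 × 1.28 = 1.779 m²
P = b + 2y = 1.39 + 2×1.28 = 3.950 m
R = A/P = 1.779/3.950 = 0.4504 m
Q = (1/n)·A·R^(2/3)·S^(1/2) = (1/0.014) × 1.779 × 0.4504^(2/3) × 0.0020^(1/2) = 3.340 m³/s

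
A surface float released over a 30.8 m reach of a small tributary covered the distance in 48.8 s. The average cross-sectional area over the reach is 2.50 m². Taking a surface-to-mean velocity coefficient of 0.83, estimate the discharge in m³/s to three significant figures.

v_surface = L / t̄ = 30.8 / 48.8 = 0.6311 m/s
v_mean = 0.83 × 0.6311 = 0.5239 m/s
Q = A × v_mean = 2.50 × 0.5239 = 1.310 m³/s

1.31 m³/s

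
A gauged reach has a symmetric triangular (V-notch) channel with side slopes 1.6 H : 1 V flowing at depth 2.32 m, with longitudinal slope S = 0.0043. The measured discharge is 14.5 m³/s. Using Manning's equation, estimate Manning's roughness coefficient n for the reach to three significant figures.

A = z·y² = 1.6×2.32² = 8.612 m²
P = 2y√(1+z²) = 2×2.32×√(1+1.6²) = 8.755 m
R = A/P = 8.612/8.755 = 0.9837 m
n = (1/Q)·A·R^(2/3)·S^(1/2) = (1/14.5) × 8.612 × 0.9891 × 0.06557 = 0.03852

0.0385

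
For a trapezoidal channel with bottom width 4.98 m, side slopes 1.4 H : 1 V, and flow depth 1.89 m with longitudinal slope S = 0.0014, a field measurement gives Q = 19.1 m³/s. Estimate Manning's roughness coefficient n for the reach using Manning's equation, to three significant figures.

A = (b + z·y)·y = (4.98 + 1.4×1.89)×1.89 = 14.41 m²
P = b + 2y√(1+z²) = 4.98 + 2×1.89×√(1+1.4²) = 11.48 m
R = A/P = 14.41/11.48 = 1.255 m
n = (1/Q)·A·R^(2/3)·S^(1/2) = (1/19.1) × 14.41 × 1.164 × 0.03742 = 0.03285

0.0329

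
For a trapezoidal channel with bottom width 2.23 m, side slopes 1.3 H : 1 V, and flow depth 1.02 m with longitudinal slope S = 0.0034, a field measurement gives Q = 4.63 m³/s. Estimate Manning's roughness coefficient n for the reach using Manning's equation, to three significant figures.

0.0343

A = (b + z·y)·y = (2.23 + 1.3×1.02)×1.02 = 3.627 m²
P = b + 2y√(1+z²) = 2.23 + 2×1.02×√(1+1.3²) = 5.576 m
R = A/P = 3.627/5.576 = 0.6505 m
n = (1/Q)·A·R^(2/3)·S^(1/2) = (1/4.63) × 3.627 × 0.7508 × 0.05831 = 0.03429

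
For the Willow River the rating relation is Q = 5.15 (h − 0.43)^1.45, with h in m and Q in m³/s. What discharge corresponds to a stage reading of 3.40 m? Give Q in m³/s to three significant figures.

Q = 5.15 × (3.40 − 0.43)^1.45 = 5.15 × 2.97^1.45 = 24.96 m³/s

25.0 m³/s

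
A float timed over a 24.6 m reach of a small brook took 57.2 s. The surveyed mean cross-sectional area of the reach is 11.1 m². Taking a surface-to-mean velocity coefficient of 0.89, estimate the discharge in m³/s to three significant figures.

4.25 m³/s

v_surface = L / t̄ = 24.6 / 57.2 = 0.4301 m/s
v_mean = 0.89 × 0.4301 = 0.3828 m/s
Q = A × v_mean = 11.1 × 0.3828 = 4.249 m³/s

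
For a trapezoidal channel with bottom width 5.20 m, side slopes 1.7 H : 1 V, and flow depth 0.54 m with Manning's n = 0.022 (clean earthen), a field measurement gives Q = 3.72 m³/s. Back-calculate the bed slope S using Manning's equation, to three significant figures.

A = (b + z·y)·y = (5.20 + 1.7×0.54)×0.54 = 3.304 m²
P = b + 2y√(1+z²) = 5.20 + 2×0.54×√(1+1.7²) = 7.330 m
R = A/P = 3.304/7.330 = 0.4507 m
S = (Q·n / (1·A·R^(2/3)))² = (3.72×0.022 / (1×3.304×0.5878))² = 0.001776

0.00178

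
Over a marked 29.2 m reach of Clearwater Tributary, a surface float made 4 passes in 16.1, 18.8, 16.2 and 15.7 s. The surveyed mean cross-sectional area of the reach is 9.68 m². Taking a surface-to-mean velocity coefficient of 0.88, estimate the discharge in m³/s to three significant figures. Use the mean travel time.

t̄ = (16.1 + 18.8 + 16.2 + 15.7) / 4 = 16.7 s
v_surface = L / t̄ = 29.2 / 16.7 = 1.749 m/s
v_mean = 0.88 × 1.749 = 1.539 m/s
Q = A × v_mean = 9.68 × 1.539 = 14.89 m³/s

14.9 m³/s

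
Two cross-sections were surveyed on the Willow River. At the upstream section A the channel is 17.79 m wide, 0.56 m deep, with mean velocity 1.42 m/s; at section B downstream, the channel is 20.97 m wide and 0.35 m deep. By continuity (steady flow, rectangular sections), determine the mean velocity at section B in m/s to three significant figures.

Q = A₁V₁ = (17.79×0.56) × 1.42 = 14.15 m³/s
A₂ = 20.97 × 0.35 = 7.340 m²
V₂ = Q/A₂ = 14.15/7.340 = 1.927 m/s

1.93 m/s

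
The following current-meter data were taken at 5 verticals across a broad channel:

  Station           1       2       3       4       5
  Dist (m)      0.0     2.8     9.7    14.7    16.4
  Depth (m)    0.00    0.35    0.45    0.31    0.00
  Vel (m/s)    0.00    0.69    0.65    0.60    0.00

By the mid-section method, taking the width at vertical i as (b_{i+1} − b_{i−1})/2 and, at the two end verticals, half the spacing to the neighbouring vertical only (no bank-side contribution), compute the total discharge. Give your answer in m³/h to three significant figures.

12700 m³/h

w_2 = (9.7 − 0.0)/2 = 4.85 m; q_2 = 0.69 × 0.35 × 4.85 = 1.171 m³/s
w_3 = (14.7 − 2.8)/2 = 5.95 m; q_3 = 0.65 × 0.45 × 5.95 = 1.740 m³/s
w_4 = (16.4 − 9.7)/2 = 3.35 m; q_4 = 0.60 × 0.31 × 3.35 = 0.6231 m³/s
Stations 1, 5 contribute zero (depth or velocity is 0).
Q = Σ qᵢ = 3.535 m³/s
= 3.535 × 3600 = 12730 m³/h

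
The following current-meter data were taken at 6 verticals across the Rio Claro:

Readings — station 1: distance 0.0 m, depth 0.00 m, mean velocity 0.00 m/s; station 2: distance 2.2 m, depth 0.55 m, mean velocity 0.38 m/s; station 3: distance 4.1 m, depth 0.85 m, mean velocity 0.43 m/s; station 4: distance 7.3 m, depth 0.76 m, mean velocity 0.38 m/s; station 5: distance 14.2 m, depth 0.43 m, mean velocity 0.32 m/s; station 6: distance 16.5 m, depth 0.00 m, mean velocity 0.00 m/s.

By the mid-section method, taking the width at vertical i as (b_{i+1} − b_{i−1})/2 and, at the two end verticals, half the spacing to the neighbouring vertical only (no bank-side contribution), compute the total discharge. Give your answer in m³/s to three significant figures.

w_2 = (4.1 − 0.0)/2 = 2.05 m; q_2 = 0.38 × 0.55 × 2.05 = 0.4285 m³/s
w_3 = (7.3 − 2.2)/2 = 2.55 m; q_3 = 0.43 × 0.85 × 2.55 = 0.9320 m³/s
w_4 = (14.2 − 4.1)/2 = 5.05 m; q_4 = 0.38 × 0.76 × 5.05 = 1.458 m³/s
w_5 = (16.5 − 7.3)/2 = 4.6 m; q_5 = 0.32 × 0.43 × 4.6 = 0.6330 m³/s
Stations 1, 6 contribute zero (depth or velocity is 0).
Q = Σ qᵢ = 3.452 m³/s

3.45 m³/s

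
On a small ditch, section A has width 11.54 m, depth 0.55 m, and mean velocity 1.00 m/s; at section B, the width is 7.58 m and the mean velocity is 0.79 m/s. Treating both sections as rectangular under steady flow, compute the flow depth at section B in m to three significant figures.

1.06 m

Q = A₁V₁ = (11.54×0.55) × 1.00 = 6.347 m³/s
d₂ = Q/(b₂ V₂) = 6.347/(7.58×0.79) = 1.060 m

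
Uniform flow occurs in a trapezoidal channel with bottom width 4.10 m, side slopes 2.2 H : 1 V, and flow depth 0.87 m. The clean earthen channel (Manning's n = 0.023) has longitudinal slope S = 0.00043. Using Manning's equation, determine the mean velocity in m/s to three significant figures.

0.663 m/s

A = (b + z·y)·y = (4.10 + 2.2×0.87)×0.87 = 5.232 m²
P = b + 2y√(1+z²) = 4.10 + 2×0.87×√(1+2.2²) = 8.305 m
R = A/P = 5.232/8.305 = 0.6300 m
Q = (1/n)·A·R^(2/3)·S^(1/2) = (1/0.023) × 5.232 × 0.6300^(2/3) × 0.00043^(1/2) = 3.467 m³/s
V = Q/A = 3.467/5.232 = 0.6626 m/s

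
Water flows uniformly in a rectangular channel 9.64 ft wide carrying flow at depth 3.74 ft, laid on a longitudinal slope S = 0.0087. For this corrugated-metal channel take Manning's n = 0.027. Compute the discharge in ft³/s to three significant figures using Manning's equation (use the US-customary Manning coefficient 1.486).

A = b·y = 9.64 × 3.74 = 36.05 ft²
P = b + 2y = 9.64 + 2×3.74 = 17.12 ft
R = A/P = 36.05/17.12 = 2.106 ft
Q = (1.486/n)·A·R^(2/3)·S^(1/2) = (1.486/0.027) × 36.05 × 2.106^(2/3) × 0.0087^(1/2) = 304.1 ft³/s

304 ft³/s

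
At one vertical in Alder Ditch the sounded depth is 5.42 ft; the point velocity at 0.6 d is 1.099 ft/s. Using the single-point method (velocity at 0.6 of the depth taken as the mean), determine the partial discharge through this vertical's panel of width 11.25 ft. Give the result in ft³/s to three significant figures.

67.0 ft³/s

v̄ = v₀.₆ = 1.099 ft/s
q = v̄ × d × w = 1.099 × 5.42 × 11.25 = 67.01 ft³/s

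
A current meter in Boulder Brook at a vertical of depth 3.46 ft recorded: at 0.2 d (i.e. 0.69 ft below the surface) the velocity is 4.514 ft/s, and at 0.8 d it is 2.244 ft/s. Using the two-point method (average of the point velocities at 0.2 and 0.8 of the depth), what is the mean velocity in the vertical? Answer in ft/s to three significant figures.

v̄ = (4.514 + 2.244) / 2 = 3.379 ft/s

3.38 ft/s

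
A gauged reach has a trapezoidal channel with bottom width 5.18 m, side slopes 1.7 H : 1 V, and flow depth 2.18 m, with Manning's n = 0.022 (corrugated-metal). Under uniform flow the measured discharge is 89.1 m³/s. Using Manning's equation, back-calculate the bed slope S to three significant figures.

0.00650

A = (b + z·y)·y = (5.18 + 1.7×2.18)×2.18 = 19.37 m²
P = b + 2y√(1+z²) = 5.18 + 2×2.18×√(1+1.7²) = 13.78 m
R = A/P = 19.37/13.78 = 1.406 m
S = (Q·n / (1·A·R^(2/3)))² = (89.1×0.022 / (1×19.37×1.255))² = 0.006502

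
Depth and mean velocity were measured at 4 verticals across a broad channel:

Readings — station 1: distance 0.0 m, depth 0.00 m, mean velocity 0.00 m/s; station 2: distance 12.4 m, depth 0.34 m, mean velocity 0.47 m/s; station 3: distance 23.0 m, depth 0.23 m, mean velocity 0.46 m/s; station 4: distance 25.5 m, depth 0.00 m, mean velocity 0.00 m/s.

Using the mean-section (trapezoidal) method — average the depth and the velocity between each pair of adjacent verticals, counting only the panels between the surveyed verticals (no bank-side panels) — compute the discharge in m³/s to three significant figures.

Panel 1-2: Δb = 12.4 m, d̄ = (0.00+0.34)/2 = 0.17, v̄ = (0.00+0.47)/2 = 0.235 → q = 12.4×0.17×0.235 = 0.4954 m³/s
Panel 2-3: Δb = 10.6 m, d̄ = (0.34+0.23)/2 = 0.285, v̄ = (0.47+0.46)/2 = 0.465 → q = 10.6×0.285×0.465 = 1.405 m³/s
Panel 3-4: Δb = 2.5 m, d̄ = (0.23+0.00)/2 = 0.115, v̄ = (0.46+0.00)/2 = 0.23 → q = 2.5×0.115×0.23 = 0.06613 m³/s
Q = Σ q = 1.966 m³/s

1.97 m³/s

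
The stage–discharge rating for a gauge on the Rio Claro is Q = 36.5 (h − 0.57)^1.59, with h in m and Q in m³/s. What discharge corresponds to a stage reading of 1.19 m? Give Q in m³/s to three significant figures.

Q = 36.5 × (1.19 − 0.57)^1.59 = 36.5 × 0.62^1.59 = 17.07 m³/s

17.1 m³/s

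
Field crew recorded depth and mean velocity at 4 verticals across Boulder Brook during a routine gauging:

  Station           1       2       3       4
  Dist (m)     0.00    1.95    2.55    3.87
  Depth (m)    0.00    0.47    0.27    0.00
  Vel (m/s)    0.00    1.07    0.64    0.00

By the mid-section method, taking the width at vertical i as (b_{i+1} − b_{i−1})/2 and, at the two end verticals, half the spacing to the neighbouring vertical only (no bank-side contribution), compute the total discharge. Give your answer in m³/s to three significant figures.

w_2 = (2.55 − 0.00)/2 = 1.275 m; q_2 = 1.07 × 0.47 × 1.275 = 0.6412 m³/s
w_3 = (3.87 − 1.95)/2 = 0.96 m; q_3 = 0.64 × 0.27 × 0.96 = 0.1659 m³/s
Stations 1, 4 contribute zero (depth or velocity is 0).
Q = Σ qᵢ = 0.8071 m³/s

0.807 m³/s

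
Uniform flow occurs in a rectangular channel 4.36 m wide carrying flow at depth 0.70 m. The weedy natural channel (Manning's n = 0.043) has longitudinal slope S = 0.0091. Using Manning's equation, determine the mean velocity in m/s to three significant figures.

1.45 m/s

A = b·y = 4.36 × 0.70 = 3.052 m²
P = b + 2y = 4.36 + 2×0.70 = 5.760 m
R = A/P = 3.052/5.760 = 0.5299 m
Q = (1/n)·A·R^(2/3)·S^(1/2) = (1/0.043) × 3.052 × 0.5299^(2/3) × 0.0091^(1/2) = 4.433 m³/s
V = Q/A = 4.433/3.052 = 1.453 m/s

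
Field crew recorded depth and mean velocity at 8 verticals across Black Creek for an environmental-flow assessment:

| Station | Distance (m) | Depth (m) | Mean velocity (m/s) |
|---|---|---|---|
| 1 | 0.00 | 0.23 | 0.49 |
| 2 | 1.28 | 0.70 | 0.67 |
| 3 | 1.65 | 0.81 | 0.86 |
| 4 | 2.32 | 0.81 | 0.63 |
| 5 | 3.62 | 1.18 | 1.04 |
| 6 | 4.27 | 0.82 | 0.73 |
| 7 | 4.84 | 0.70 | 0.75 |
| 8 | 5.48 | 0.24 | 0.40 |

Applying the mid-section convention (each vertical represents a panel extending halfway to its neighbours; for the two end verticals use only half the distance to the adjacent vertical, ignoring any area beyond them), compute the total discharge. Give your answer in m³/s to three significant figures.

w_1 = (1.28 − 0.00)/2 = 0.64 m; q_1 = 0.49 × 0.23 × 0.64 = 0.07213 m³/s
w_2 = (1.65 − 0.00)/2 = 0.825 m; q_2 = 0.67 × 0.70 × 0.825 = 0.3869 m³/s
w_3 = (2.32 − 1.28)/2 = 0.52 m; q_3 = 0.86 × 0.81 × 0.52 = 0.3622 m³/s
w_4 = (3.62 − 1.65)/2 = 0.985 m; q_4 = 0.63 × 0.81 × 0.985 = 0.5026 m³/s
w_5 = (4.27 − 2.32)/2 = 0.975 m; q_5 = 1.04 × 1.18 × 0.975 = 1.197 m³/s
w_6 = (4.84 − 3.62)/2 = 0.61 m; q_6 = 0.73 × 0.82 × 0.61 = 0.3651 m³/s
w_7 = (5.48 − 4.27)/2 = 0.605 m; q_7 = 0.75 × 0.70 × 0.605 = 0.3176 m³/s
w_8 = (5.48 − 4.84)/2 = 0.32 m; q_8 = 0.40 × 0.24 × 0.32 = 0.03072 m³/s
Q = Σ qᵢ = 3.234 m³/s

3.23 m³/s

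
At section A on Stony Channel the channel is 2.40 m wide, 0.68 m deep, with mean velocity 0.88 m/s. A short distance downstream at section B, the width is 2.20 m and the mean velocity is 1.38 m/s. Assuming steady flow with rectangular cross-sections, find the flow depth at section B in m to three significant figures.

0.473 m

Q = A₁V₁ = (2.40×0.68) × 0.88 = 1.436 m³/s
d₂ = Q/(b₂ V₂) = 1.436/(2.20×1.38) = 0.4730 m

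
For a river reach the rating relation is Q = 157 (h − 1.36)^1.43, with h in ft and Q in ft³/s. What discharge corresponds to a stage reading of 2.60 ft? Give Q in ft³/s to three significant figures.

Q = 157 × (2.60 − 1.36)^1.43 = 157 × 1.24^1.43 = 213.5 ft³/s

214 ft³/s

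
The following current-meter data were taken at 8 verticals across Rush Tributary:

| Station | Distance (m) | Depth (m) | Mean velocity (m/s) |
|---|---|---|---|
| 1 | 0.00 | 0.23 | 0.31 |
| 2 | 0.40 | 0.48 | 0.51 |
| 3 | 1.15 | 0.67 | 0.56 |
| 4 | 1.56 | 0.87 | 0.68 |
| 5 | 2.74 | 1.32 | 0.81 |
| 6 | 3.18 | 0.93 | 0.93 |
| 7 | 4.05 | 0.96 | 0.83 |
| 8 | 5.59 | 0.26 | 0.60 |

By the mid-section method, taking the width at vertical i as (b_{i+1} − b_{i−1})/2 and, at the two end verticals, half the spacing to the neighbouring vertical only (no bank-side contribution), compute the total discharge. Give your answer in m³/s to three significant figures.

3.36 m³/s

w_1 = (0.40 − 0.00)/2 = 0.2 m; q_1 = 0.31 × 0.23 × 0.2 = 0.01426 m³/s
w_2 = (1.15 − 0.00)/2 = 0.575 m; q_2 = 0.51 × 0.48 × 0.575 = 0.1408 m³/s
w_3 = (1.56 − 0.40)/2 = 0.58 m; q_3 = 0.56 × 0.67 × 0.58 = 0.2176 m³/s
w_4 = (2.74 − 1.15)/2 = 0.795 m; q_4 = 0.68 × 0.87 × 0.795 = 0.4703 m³/s
w_5 = (3.18 − 1.56)/2 = 0.81 m; q_5 = 0.81 × 1.32 × 0.81 = 0.8661 m³/s
w_6 = (4.05 − 2.74)/2 = 0.655 m; q_6 = 0.93 × 0.93 × 0.655 = 0.5665 m³/s
w_7 = (5.59 − 3.18)/2 = 1.205 m; q_7 = 0.83 × 0.96 × 1.205 = 0.9601 m³/s
w_8 = (5.59 − 4.05)/2 = 0.77 m; q_8 = 0.60 × 0.26 × 0.77 = 0.1201 m³/s
Q = Σ qᵢ = 3.356 m³/s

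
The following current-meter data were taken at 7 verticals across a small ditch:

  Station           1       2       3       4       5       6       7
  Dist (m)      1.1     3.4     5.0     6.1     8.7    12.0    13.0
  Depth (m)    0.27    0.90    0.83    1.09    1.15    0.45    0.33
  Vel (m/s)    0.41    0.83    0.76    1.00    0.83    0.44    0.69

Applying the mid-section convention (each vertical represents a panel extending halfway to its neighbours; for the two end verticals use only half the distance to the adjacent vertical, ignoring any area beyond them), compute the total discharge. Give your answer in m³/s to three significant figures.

7.81 m³/s

w_1 = (3.4 − 1.1)/2 = 1.15 m; q_1 = 0.41 × 0.27 × 1.15 = 0.1273 m³/s
w_2 = (5.0 − 1.1)/2 = 1.95 m; q_2 = 0.83 × 0.90 × 1.95 = 1.457 m³/s
w_3 = (6.1 − 3.4)/2 = 1.35 m; q_3 = 0.76 × 0.83 × 1.35 = 0.8516 m³/s
w_4 = (8.7 − 5.0)/2 = 1.85 m; q_4 = 1.00 × 1.09 × 1.85 = 2.017 m³/s
w_5 = (12.0 − 6.1)/2 = 2.95 m; q_5 = 0.83 × 1.15 × 2.95 = 2.816 m³/s
w_6 = (13.0 − 8.7)/2 = 2.15 m; q_6 = 0.44 × 0.45 × 2.15 = 0.4257 m³/s
w_7 = (13.0 − 12.0)/2 = 0.5 m; q_7 = 0.69 × 0.33 × 0.5 = 0.1139 m³/s
Q = Σ qᵢ = 7.807 m³/s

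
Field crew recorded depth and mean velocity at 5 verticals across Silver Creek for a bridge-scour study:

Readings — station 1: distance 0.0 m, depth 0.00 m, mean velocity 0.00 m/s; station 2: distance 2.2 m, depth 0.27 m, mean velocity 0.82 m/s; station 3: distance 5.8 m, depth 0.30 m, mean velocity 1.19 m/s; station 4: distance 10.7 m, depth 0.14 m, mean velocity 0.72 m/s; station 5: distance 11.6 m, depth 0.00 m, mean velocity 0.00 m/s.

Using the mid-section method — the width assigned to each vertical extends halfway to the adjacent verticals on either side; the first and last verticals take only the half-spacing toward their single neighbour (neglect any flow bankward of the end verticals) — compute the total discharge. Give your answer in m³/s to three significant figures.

2.45 m³/s

w_2 = (5.8 − 0.0)/2 = 2.9 m; q_2 = 0.82 × 0.27 × 2.9 = 0.6421 m³/s
w_3 = (10.7 − 2.2)/2 = 4.25 m; q_3 = 1.19 × 0.30 × 4.25 = 1.517 m³/s
w_4 = (11.6 − 5.8)/2 = 2.9 m; q_4 = 0.72 × 0.14 × 2.9 = 0.2923 m³/s
Stations 1, 5 contribute zero (depth or velocity is 0).
Q = Σ qᵢ = 2.452 m³/s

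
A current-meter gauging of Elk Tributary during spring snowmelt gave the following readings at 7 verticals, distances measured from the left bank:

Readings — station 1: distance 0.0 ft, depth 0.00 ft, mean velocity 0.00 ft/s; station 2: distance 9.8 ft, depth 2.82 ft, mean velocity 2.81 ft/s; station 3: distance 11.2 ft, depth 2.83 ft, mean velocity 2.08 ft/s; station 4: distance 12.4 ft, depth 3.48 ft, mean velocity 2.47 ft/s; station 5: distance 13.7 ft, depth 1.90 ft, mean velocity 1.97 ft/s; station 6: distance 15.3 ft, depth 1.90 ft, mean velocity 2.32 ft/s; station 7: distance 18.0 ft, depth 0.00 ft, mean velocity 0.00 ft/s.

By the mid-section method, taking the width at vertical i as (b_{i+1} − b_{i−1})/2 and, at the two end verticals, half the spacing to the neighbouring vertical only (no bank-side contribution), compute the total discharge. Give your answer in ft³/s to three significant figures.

77.7 ft³/s

w_2 = (11.2 − 0.0)/2 = 5.6 ft; q_2 = 2.81 × 2.82 × 5.6 = 44.38 ft³/s
w_3 = (12.4 − 9.8)/2 = 1.3 ft; q_3 = 2.08 × 2.83 × 1.3 = 7.652 ft³/s
w_4 = (13.7 − 11.2)/2 = 1.25 ft; q_4 = 2.47 × 3.48 × 1.25 = 10.74 ft³/s
w_5 = (15.3 − 12.4)/2 = 1.45 ft; q_5 = 1.97 × 1.90 × 1.45 = 5.427 ft³/s
w_6 = (18.0 − 13.7)/2 = 2.15 ft; q_6 = 2.32 × 1.90 × 2.15 = 9.477 ft³/s
Stations 1, 7 contribute zero (depth or velocity is 0).
Q = Σ qᵢ = 77.68 ft³/s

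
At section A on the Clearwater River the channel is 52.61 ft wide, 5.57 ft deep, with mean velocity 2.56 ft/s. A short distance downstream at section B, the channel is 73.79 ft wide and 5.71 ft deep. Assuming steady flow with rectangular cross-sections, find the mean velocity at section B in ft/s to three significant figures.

1.78 ft/s

Q = A₁V₁ = (52.61×5.57) × 2.56 = 750.2 ft³/s
A₂ = 73.79 × 5.71 = 421.3 ft²
V₂ = Q/A₂ = 750.2/421.3 = 1.780 ft/s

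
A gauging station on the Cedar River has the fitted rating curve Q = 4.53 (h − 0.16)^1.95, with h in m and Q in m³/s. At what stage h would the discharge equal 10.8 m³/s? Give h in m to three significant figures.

1.72 m

h − h₀ = (Q/C)^(1/b) = (10.8/4.53)^(1/1.95) = 1.561 m
h = 0.16 + 1.561 = 1.721 m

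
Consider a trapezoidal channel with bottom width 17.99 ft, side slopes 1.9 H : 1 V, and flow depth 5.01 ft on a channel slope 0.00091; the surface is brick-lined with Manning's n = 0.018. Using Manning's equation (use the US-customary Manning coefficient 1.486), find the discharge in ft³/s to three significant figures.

A = (b + z·y)·y = (17.99 + 1.9×5.01)×5.01 = 137.8 ft²
P = b + 2y√(1+z²) = 17.99 + 2×5.01×√(1+1.9²) = 39.50 ft
R = A/P = 137.8/39.50 = 3.489 ft
Q = (1.486/n)·A·R^(2/3)·S^(1/2) = (1.486/0.018) × 137.8 × 3.489^(2/3) × 0.00091^(1/2) = 789.5 ft³/s

790 ft³/s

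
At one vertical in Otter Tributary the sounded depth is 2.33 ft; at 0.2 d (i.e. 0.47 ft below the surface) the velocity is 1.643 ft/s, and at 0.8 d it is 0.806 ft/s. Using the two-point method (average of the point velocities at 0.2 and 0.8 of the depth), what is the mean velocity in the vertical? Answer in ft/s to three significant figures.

1.22 ft/s

v̄ = (1.643 + 0.806) / 2 = 1.225 ft/s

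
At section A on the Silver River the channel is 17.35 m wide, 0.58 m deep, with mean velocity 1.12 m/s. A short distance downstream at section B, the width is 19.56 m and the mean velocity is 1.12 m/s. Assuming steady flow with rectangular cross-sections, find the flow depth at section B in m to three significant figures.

0.514 m

Q = A₁V₁ = (17.35×0.58) × 1.12 = 11.27 m³/s
d₂ = Q/(b₂ V₂) = 11.27/(19.56×1.12) = 0.5145 m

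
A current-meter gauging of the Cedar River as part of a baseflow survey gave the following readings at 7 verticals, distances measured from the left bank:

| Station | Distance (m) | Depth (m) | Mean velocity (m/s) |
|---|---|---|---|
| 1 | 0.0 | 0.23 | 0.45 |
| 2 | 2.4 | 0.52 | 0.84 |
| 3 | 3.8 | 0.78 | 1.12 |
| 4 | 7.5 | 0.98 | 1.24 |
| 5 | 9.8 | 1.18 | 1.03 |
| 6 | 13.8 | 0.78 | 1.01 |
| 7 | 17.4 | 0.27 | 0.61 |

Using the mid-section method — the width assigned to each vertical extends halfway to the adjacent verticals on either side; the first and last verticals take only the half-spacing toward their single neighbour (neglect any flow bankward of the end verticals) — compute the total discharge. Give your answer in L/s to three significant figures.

13900 L/s

w_1 = (2.4 − 0.0)/2 = 1.2 m; q_1 = 0.45 × 0.23 × 1.2 = 0.1242 m³/s
w_2 = (3.8 − 0.0)/2 = 1.9 m; q_2 = 0.84 × 0.52 × 1.9 = 0.8299 m³/s
w_3 = (7.5 − 2.4)/2 = 2.55 m; q_3 = 1.12 × 0.78 × 2.55 = 2.228 m³/s
w_4 = (9.8 − 3.8)/2 = 3 m; q_4 = 1.24 × 0.98 × 3 = 3.646 m³/s
w_5 = (13.8 − 7.5)/2 = 3.15 m; q_5 = 1.03 × 1.18 × 3.15 = 3.829 m³/s
w_6 = (17.4 − 9.8)/2 = 3.8 m; q_6 = 1.01 × 0.78 × 3.8 = 2.994 m³/s
w_7 = (17.4 − 13.8)/2 = 1.8 m; q_7 = 0.61 × 0.27 × 1.8 = 0.2965 m³/s
Q = Σ qᵢ = 13.95 m³/s
= 13.95 × 1000 = 13950 L/s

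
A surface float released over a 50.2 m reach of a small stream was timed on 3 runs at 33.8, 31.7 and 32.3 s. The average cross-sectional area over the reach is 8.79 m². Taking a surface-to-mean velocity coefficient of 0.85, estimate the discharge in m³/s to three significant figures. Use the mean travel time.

11.5 m³/s

t̄ = (33.8 + 31.7 + 32.3) / 3 = 32.6 s
v_surface = L / t̄ = 50.2 / 32.6 = 1.540 m/s
v_mean = 0.85 × 1.540 = 1.309 m/s
Q = A × v_mean = 8.79 × 1.309 = 11.51 m³/s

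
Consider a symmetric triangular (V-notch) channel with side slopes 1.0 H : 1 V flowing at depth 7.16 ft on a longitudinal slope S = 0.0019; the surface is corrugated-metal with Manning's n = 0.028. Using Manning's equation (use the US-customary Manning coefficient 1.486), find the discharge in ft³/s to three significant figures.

A = z·y² = 1.0×7.16² = 51.27 ft²
P = 2y√(1+z²) = 2×7.16×√(1+1.0²) = 20.25 ft
R = A/P = 51.27/20.25 = 2.531 ft
Q = (1.486/n)·A·R^(2/3)·S^(1/2) = (1.486/0.028) × 51.27 × 2.531^(2/3) × 0.0019^(1/2) = 220.3 ft³/s

220 ft³/s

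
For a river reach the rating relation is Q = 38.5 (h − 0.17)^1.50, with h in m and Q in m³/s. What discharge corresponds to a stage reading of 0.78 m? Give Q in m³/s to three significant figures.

Q = 38.5 × (0.78 − 0.17)^1.50 = 38.5 × 0.61^1.50 = 18.34 m³/s

18.3 m³/s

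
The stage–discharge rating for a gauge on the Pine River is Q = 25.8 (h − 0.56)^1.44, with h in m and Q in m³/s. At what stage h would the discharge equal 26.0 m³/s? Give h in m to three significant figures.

h − h₀ = (Q/C)^(1/b) = (26.0/25.8)^(1/1.44) = 1.005 m
h = 0.56 + 1.005 = 1.565 m

1.57 m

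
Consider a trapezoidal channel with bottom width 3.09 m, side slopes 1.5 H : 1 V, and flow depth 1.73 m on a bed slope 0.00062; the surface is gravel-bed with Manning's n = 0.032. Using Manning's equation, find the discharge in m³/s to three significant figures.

7.93 m³/s

A = (b + z·y)·y = (3.09 + 1.5×1.73)×1.73 = 9.835 m²
P = b + 2y√(1+z²) = 3.09 + 2×1.73×√(1+1.5²) = 9.328 m
R = A/P = 9.835/9.328 = 1.054 m
Q = (1/n)·A·R^(2/3)·S^(1/2) = (1/0.032) × 9.835 × 1.054^(2/3) × 0.00062^(1/2) = 7.928 m³/s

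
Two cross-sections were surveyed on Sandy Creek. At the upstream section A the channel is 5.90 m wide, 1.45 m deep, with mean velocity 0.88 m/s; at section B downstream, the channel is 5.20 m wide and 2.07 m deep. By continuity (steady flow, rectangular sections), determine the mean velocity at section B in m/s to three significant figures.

Q = A₁V₁ = (5.90×1.45) × 0.88 = 7.528 m³/s
A₂ = 5.20 × 2.07 = 10.76 m²
V₂ = Q/A₂ = 7.528/10.76 = 0.6994 m/s

0.699 m/s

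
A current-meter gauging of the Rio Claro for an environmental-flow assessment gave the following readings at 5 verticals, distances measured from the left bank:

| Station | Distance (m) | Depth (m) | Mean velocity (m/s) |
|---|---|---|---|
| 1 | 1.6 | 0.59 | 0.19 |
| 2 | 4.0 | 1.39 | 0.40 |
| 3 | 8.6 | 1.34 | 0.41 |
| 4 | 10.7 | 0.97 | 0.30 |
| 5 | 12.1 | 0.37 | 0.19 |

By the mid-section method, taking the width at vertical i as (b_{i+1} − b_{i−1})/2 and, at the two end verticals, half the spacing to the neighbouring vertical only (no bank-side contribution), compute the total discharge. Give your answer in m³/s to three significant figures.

w_1 = (4.0 − 1.6)/2 = 1.2 m; q_1 = 0.19 × 0.59 × 1.2 = 0.1345 m³/s
w_2 = (8.6 − 1.6)/2 = 3.5 m; q_2 = 0.40 × 1.39 × 3.5 = 1.946 m³/s
w_3 = (10.7 − 4.0)/2 = 3.35 m; q_3 = 0.41 × 1.34 × 3.35 = 1.840 m³/s
w_4 = (12.1 − 8.6)/2 = 1.75 m; q_4 = 0.30 × 0.97 × 1.75 = 0.5093 m³/s
w_5 = (12.1 − 10.7)/2 = 0.7 m; q_5 = 0.19 × 0.37 × 0.7 = 0.04921 m³/s
Q = Σ qᵢ = 4.479 m³/s

4.48 m³/s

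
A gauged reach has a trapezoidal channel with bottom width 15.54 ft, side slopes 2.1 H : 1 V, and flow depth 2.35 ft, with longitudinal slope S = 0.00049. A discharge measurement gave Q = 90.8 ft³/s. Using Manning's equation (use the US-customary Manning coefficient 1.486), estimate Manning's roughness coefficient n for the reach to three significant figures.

0.0260

A = (b + z·y)·y = (15.54 + 2.1×2.35)×2.35 = 48.12 ft²
P = b + 2y√(1+z²) = 15.54 + 2×2.35×√(1+2.1²) = 26.47 ft
R = A/P = 48.12/26.47 = 1.818 ft
n = (1.486/Q)·A·R^(2/3)·S^(1/2) = (1.486/90.8) × 48.12 × 1.489 × 0.02214 = 0.02596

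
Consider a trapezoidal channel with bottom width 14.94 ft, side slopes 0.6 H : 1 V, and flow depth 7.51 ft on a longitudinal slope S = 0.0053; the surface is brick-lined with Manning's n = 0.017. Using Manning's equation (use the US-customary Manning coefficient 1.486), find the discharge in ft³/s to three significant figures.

2530 ft³/s

A = (b + z·y)·y = (14.94 + 0.6×7.51)×7.51 = 146.0 ft²
P = b + 2y√(1+z²) = 14.94 + 2×7.51×√(1+0.6²) = 32.46 ft
R = A/P = 146.0/32.46 = 4.500 ft
Q = (1.486/n)·A·R^(2/3)·S^(1/2) = (1.486/0.017) × 146.0 × 4.500^(2/3) × 0.0053^(1/2) = 2533 ft³/s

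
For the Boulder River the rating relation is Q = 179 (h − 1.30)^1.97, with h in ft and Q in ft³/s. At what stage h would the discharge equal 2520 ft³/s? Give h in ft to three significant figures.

5.13 ft

h − h₀ = (Q/C)^(1/b) = (2520/179)^(1/1.97) = 3.828 ft
h = 1.30 + 3.828 = 5.128 ft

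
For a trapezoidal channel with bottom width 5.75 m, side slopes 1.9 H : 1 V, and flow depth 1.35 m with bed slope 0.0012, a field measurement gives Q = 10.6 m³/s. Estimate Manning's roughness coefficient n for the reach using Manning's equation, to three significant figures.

0.0360

A = (b + z·y)·y = (5.75 + 1.9×1.35)×1.35 = 11.23 m²
P = b + 2y√(1+z²) = 5.75 + 2×1.35×√(1+1.9²) = 11.55 m
R = A/P = 11.23/11.55 = 0.9721 m
n = (1/Q)·A·R^(2/3)·S^(1/2) = (1/10.6) × 11.23 × 0.9813 × 0.03464 = 0.03600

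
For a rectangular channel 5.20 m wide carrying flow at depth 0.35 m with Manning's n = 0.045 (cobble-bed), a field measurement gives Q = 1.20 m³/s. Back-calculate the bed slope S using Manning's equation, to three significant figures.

A = b·y = 5.20 × 0.35 = 1.820 m²
P = b + 2y = 5.20 + 2×0.35 = 5.900 m
R = A/P = 1.820/5.900 = 0.3085 m
S = (Q·n / (1·A·R^(2/3)))² = (1.20×0.045 / (1×1.820×0.4565))² = 0.004224

0.00422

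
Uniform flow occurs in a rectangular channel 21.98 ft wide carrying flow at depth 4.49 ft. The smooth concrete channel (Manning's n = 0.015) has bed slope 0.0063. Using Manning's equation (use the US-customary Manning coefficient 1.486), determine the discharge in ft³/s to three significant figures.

A = b·y = 21.98 × 4.49 = 98.69 ft²
P = b + 2y = 21.98 + 2×4.49 = 30.96 ft
R = A/P = 98.69/30.96 = 3.188 ft
Q = (1.486/n)·A·R^(2/3)·S^(1/2) = (1.486/0.015) × 98.69 × 3.188^(2/3) × 0.0063^(1/2) = 1681 ft³/s

1680 ft³/s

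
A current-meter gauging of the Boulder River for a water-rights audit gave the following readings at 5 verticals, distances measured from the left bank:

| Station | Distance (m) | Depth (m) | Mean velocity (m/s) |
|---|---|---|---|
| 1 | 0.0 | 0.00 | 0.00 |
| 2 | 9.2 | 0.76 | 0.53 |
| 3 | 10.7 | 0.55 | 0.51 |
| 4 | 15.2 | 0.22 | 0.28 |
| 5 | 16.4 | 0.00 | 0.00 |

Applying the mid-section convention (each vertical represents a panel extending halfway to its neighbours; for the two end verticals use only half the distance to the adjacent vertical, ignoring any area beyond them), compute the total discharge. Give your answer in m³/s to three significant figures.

3.17 m³/s

w_2 = (10.7 − 0.0)/2 = 5.35 m; q_2 = 0.53 × 0.76 × 5.35 = 2.155 m³/s
w_3 = (15.2 − 9.2)/2 = 3 m; q_3 = 0.51 × 0.55 × 3 = 0.8415 m³/s
w_4 = (16.4 − 10.7)/2 = 2.85 m; q_4 = 0.28 × 0.22 × 2.85 = 0.1756 m³/s
Stations 1, 5 contribute zero (depth or velocity is 0).
Q = Σ qᵢ = 3.172 m³/s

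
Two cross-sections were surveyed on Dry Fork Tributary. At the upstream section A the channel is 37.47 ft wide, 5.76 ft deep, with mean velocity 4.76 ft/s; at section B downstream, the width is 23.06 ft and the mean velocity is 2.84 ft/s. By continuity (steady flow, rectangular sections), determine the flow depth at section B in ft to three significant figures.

15.7 ft

Q = A₁V₁ = (37.47×5.76) × 4.76 = 1027 ft³/s
d₂ = Q/(b₂ V₂) = 1027/(23.06×2.84) = 15.69 ft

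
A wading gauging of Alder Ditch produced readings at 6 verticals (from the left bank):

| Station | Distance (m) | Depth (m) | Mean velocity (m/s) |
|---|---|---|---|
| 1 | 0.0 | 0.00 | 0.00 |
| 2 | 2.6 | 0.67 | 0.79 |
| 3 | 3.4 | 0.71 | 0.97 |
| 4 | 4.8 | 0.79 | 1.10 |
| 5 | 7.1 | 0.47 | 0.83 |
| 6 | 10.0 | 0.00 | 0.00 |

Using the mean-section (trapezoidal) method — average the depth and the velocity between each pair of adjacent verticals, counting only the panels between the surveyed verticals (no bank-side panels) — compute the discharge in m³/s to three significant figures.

3.60 m³/s

Panel 1-2: Δb = 2.6 m, d̄ = (0.00+0.67)/2 = 0.335, v̄ = (0.00+0.79)/2 = 0.395 → q = 2.6×0.335×0.395 = 0.3440 m³/s
Panel 2-3: Δb = 0.8 m, d̄ = (0.67+0.71)/2 = 0.69, v̄ = (0.79+0.97)/2 = 0.88 → q = 0.8×0.69×0.88 = 0.4858 m³/s
Panel 3-4: Δb = 1.4 m, d̄ = (0.71+0.79)/2 = 0.75, v̄ = (0.97+1.10)/2 = 1.035 → q = 1.4×0.75×1.035 = 1.087 m³/s
Panel 4-5: Δb = 2.3 m, d̄ = (0.79+0.47)/2 = 0.63, v̄ = (1.10+0.83)/2 = 0.965 → q = 2.3×0.63×0.965 = 1.398 m³/s
Panel 5-6: Δb = 2.9 m, d̄ = (0.47+0.00)/2 = 0.235, v̄ = (0.83+0.00)/2 = 0.415 → q = 2.9×0.235×0.415 = 0.2828 m³/s
Q = Σ q = 3.598 m³/s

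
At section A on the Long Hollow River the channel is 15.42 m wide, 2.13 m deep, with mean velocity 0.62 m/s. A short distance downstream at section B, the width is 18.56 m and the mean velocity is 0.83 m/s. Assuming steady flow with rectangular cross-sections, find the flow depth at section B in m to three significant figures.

1.32 m

Q = A₁V₁ = (15.42×2.13) × 0.62 = 20.36 m³/s
d₂ = Q/(b₂ V₂) = 20.36/(18.56×0.83) = 1.322 m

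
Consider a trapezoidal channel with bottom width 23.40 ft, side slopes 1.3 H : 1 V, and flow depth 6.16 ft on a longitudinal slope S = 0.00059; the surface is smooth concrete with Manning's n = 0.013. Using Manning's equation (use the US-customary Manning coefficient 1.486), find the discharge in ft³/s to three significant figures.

1450 ft³/s

A = (b + z·y)·y = (23.40 + 1.3×6.16)×6.16 = 193.5 ft²
P = b + 2y√(1+z²) = 23.40 + 2×6.16×√(1+1.3²) = 43.61 ft
R = A/P = 193.5/43.61 = 4.437 ft
Q = (1.486/n)·A·R^(2/3)·S^(1/2) = (1.486/0.013) × 193.5 × 4.437^(2/3) × 0.00059^(1/2) = 1450 ft³/s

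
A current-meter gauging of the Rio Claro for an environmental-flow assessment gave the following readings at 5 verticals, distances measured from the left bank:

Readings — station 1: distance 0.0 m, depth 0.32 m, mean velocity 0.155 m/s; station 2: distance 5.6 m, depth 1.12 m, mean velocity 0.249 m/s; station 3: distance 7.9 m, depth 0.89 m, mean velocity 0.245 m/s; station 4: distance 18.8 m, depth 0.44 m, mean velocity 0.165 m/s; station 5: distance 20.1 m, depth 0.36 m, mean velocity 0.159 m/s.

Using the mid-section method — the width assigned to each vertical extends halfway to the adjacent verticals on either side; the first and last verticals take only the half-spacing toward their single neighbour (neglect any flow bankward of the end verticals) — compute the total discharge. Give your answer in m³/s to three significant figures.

w_1 = (5.6 − 0.0)/2 = 2.8 m; q_1 = 0.155 × 0.32 × 2.8 = 0.1389 m³/s
w_2 = (7.9 − 0.0)/2 = 3.95 m; q_2 = 0.249 × 1.12 × 3.95 = 1.102 m³/s
w_3 = (18.8 − 5.6)/2 = 6.6 m; q_3 = 0.245 × 0.89 × 6.6 = 1.439 m³/s
w_4 = (20.1 − 7.9)/2 = 6.1 m; q_4 = 0.165 × 0.44 × 6.1 = 0.4429 m³/s
w_5 = (20.1 − 18.8)/2 = 0.65 m; q_5 = 0.159 × 0.36 × 0.65 = 0.03721 m³/s
Q = Σ qᵢ = 3.160 m³/s

3.16 m³/s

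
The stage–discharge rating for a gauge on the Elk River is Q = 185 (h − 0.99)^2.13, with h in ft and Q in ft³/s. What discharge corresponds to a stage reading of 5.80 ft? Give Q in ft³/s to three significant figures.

5250 ft³/s

Q = 185 × (5.80 − 0.99)^2.13 = 185 × 4.81^2.13 = 5250 ft³/s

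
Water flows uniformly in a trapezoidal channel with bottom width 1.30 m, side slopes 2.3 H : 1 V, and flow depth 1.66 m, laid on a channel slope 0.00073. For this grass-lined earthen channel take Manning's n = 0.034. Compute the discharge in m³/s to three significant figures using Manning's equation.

6.21 m³/s

A = (b + z·y)·y = (1.30 + 2.3×1.66)×1.66 = 8.496 m²
P = b + 2y√(1+z²) = 1.30 + 2×1.66×√(1+2.3²) = 9.627 m
R = A/P = 8.496/9.627 = 0.8825 m
Q = (1/n)·A·R^(2/3)·S^(1/2) = (1/0.034) × 8.496 × 0.8825^(2/3) × 0.00073^(1/2) = 6.212 m³/s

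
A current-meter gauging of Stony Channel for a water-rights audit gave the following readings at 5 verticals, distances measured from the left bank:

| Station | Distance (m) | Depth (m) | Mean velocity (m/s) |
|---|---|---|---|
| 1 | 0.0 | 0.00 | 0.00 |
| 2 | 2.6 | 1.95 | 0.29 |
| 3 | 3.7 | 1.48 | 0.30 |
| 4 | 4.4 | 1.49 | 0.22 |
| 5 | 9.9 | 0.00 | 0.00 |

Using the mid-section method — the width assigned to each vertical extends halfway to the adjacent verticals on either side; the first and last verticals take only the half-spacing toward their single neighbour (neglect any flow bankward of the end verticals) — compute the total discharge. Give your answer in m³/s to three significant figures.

w_2 = (3.7 − 0.0)/2 = 1.85 m; q_2 = 0.29 × 1.95 × 1.85 = 1.046 m³/s
w_3 = (4.4 − 2.6)/2 = 0.9 m; q_3 = 0.30 × 1.48 × 0.9 = 0.3996 m³/s
w_4 = (9.9 − 3.7)/2 = 3.1 m; q_4 = 0.22 × 1.49 × 3.1 = 1.016 m³/s
Stations 1, 5 contribute zero (depth or velocity is 0).
Q = Σ qᵢ = 2.462 m³/s

2.46 m³/s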